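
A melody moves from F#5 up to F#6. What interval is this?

P8

F to F is the same letter name, plus an octave — that makes it an octave of some quality.
F#5 to F#6 is 12 semitones, matching the perfect octave exactly, so the quality is perfect.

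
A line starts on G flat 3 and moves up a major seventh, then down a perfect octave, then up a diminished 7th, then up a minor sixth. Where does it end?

Gb3 up a major seventh → F4 (11 semitones).
A perfect octave down from F4 is F3.
F3 up a diminished seventh → Ebb4 (9 semitones).
A minor sixth up from Ebb4 is Cbb5.

C double-flat 5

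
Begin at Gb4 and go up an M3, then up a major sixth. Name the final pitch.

G5

Gb4 up a major third → Bb4 (4 semitones).
Up a major sixth from Bb4: G5 (9 semitones up).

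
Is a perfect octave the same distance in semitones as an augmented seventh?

A perfect octave spans 12 semitones, and an augmented seventh also spans 12 semitones — they're enharmonic.

Yes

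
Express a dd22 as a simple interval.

Each octave removed subtracts seven from the number: 22 − 14 = 8.
So a doubly diminished twenty-second is 2 octaves plus a doubly diminished octave. The quality is unchanged.

dd8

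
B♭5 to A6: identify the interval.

B to A spans seven letter names (B-C-D-E-F-G-A): a seventh.
Bb5 to A6 is 11 semitones, matching the major seventh exactly, so the quality is major.

M7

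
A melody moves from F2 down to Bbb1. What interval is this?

augmented fifth

Descending from F2 to Bbb1 is the same interval as ascending Bbb1 to F2.
B to F spans five letter names (B-C-D-E-F) — that makes it a fifth of some quality.
The perfect fifth is 7 semitones; here we have 8, one semitone wider: augmented.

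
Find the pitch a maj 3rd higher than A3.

C#4

The third takes the letter from A up to C.
A major third spans 4 semitones, so from A3 the target pitch is C#4.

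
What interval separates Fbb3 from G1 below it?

dd14

Descending from Fbb3 to G1 is the same interval as ascending G1 to Fbb3.
G to F spans seven letter names (G-A-B-C-D-E-F), plus an octave — that makes it a fourteenth of some quality.
G1 to Fbb3 spans 20 semitones — three semitones narrower than the major fourteenth (23) — giving a doubly diminished fourteenth.
(Equivalently, a compound doubly diminished seventh: a doubly diminished seventh plus an octave.)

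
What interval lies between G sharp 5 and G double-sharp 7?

G to G is the same letter name, plus 2 octaves, so the interval is some kind of fifteenth.
G#5 to G##7 spans 25 semitones — one semitone wider than the perfect fifteenth (24) — giving an augmented fifteenth.
(Equivalently, a compound augmented octave: an augmented octave plus an octave.)

augmented 15th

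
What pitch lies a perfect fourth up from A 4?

Counting four letter names up from A lands on D.
A perfect fourth is 5 semitones; 5 semitones up from A4 gives D5.

D 5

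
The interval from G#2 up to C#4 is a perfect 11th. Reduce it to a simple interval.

perfect fourth

Subtracting seven from the interval number removes an octave: 11 − 7 = 4.
That makes a perfect eleventh a compound perfect fourth — an octave plus a perfect fourth.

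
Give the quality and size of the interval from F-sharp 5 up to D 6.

minor sixth

F to D spans six letter names (F-G-A-B-C-D) — that makes it a sixth of some quality.
F#5 to D6 is 8 semitones, a half step short of the major sixth (9), so this is minor.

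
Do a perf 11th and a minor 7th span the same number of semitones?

17 semitones (perfect eleventh) vs 10 semitones (minor seventh): not equal.

No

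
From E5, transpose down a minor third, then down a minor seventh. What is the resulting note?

Down a minor third from E5: C#5 (3 semitones down).
C#5 down a minor seventh → D#4 (10 semitones).

D#4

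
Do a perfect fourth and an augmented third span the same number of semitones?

Yes

A perfect fourth = 5 semitones = an augmented third; enharmonically equal.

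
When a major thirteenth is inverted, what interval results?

minor third

First reduce the compound major thirteenth to its simple form, a major sixth.
Inverted interval numbers add to nine, so a sixth pairs with a third (6 + 3 = 9).
The quality also flips — major becomes minor — giving a minor third.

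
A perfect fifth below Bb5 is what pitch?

The fifth takes the letter from B down to E.
Moving 7 semitones down from Bb5 (the size of a perfect fifth) reaches Eb5.

Eb5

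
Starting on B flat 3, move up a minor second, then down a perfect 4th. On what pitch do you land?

G flat 3

A minor second up from Bb3 is Cb4.
Down a perfect fourth from Cb4: Gb3 (5 semitones down).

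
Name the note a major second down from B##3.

A##3

Counting two letter names down from B lands on A.
A major second is 2 semitones; 2 semitones down from B##3 gives A##3.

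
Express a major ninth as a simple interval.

major 2nd

Subtracting seven from the interval number removes an octave: 9 − 7 = 2.
So a major ninth is an octave plus a major second. The quality is unchanged.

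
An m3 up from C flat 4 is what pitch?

E double-flat 4

Three letter names up from C: E.
A minor third is 3 semitones; 3 semitones up from Cb4 gives Ebb4.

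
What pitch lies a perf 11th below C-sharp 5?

Counting four letter names plus an octave down from C lands on G.
A perfect eleventh is 17 semitones; 17 semitones down from C#5 gives G#3.

G-sharp 3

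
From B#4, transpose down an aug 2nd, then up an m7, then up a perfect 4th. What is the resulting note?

Down an augmented second from B#4: A4 (3 semitones down).
A minor seventh up from A4 is G5.
A perfect fourth up from G5 is C6.

C6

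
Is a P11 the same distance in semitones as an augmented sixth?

No

17 semitones (perfect eleventh) vs 10 semitones (augmented sixth): not equal.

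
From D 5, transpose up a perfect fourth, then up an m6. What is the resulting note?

E flat 6

Up a perfect fourth from D5: G5 (5 semitones up).
Up a minor sixth from G5: Eb6 (8 semitones up).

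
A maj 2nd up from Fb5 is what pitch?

Gb5

The second takes the letter from F up to G.
A major second is 2 semitones; 2 semitones up from Fb5 gives Gb5.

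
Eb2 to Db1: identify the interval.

major 9th

Descending from Eb2 to Db1 is the same interval as ascending Db1 to Eb2.
D to E spans two letter names (D-E), plus an octave: a ninth.
The major ninth spans 14 semitones, and Db1 to Eb2 is exactly 14 semitones — so this is a major ninth.
(Equivalently, a compound major second: a major second plus an octave.)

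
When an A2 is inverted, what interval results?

diminished seventh

Interval numbers invert to sum to nine: 2 + 7 = 9, so a second inverts to a seventh.
And augmented becomes diminished under inversion, so we get a diminished seventh.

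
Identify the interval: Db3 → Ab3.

D to A spans five letter names (D-E-F-G-A): a fifth.
Counting semitones, Db3→Ab3 is 7, which is the perfect fifth.

perfect 5th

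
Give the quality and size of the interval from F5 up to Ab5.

F to A spans three letter names (F-G-A), so the interval is some kind of third.
At 3 semitones, F5→Ab5 falls one short of a major third: minor.

m3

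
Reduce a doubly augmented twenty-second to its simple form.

Subtracting seven from the interval number removes an octave: 22 − 14 = 8.
That makes a doubly augmented twenty-second a compound doubly augmented octave — 2 octaves plus a doubly augmented octave.

doubly augmented 8th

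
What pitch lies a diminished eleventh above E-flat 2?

Counting four letter names plus an octave up from E lands on A.
Moving 16 semitones up from Eb2 (the size of a diminished eleventh) reaches Abb3.

A-double-flat 3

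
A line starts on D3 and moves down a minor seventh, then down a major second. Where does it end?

D2

Down a minor seventh from D3: E2 (10 semitones down).
E2 down a major second → D2 (2 semitones).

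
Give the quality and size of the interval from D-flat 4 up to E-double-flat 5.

minor ninth

D to E spans two letter names (D-E), plus an octave — that makes it a ninth of some quality.
A major ninth would be 14 semitones, but Db4 to Ebb5 is 13 — one semitone narrower, making it a minor ninth.
(Equivalently, a compound minor second: a minor second plus an octave.)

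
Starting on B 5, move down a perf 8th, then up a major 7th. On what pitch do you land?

B5 down a perfect octave → B4 (12 semitones).
A major seventh up from B4 is A#5.

A sharp 5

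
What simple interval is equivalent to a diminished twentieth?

Subtracting seven from the interval number removes an octave: 20 − 14 = 6.
That makes a diminished twentieth a compound diminished sixth — 2 octaves plus a diminished sixth.

d6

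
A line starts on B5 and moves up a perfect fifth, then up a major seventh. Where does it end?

Up a perfect fifth from B5: F#6 (7 semitones up).
F#6 up a major seventh → E#7 (11 semitones).

E#7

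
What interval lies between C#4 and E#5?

major tenth

C to E spans three letter names (C-D-E), plus an octave: a tenth.
Counting semitones, C#4→E#5 is 16, which is the major tenth.
(Equivalently, a compound major third: a major third plus an octave.)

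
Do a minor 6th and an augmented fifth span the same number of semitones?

Yes

A minor sixth spans 8 semitones, and an augmented fifth also spans 8 semitones — they're enharmonic.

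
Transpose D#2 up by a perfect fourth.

G#2

Counting four letter names up from D lands on G.
Moving 5 semitones up from D#2 (the size of a perfect fourth) reaches G#2.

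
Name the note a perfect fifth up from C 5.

The fifth takes the letter from C up to G.
A perfect fifth is 7 semitones; 7 semitones up from C5 gives G5.

G 5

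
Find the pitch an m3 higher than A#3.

C#4

Counting three letter names up from A lands on C.
A minor third is 3 semitones; 3 semitones up from A#3 gives C#4.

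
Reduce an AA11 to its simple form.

Subtracting seven from the interval number removes an octave: 11 − 7 = 4.
That makes a doubly augmented eleventh a compound doubly augmented fourth — an octave plus a doubly augmented fourth.

AA4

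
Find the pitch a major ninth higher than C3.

D4

The ninth's letter: C up two letter names plus an octave → D.
Moving 14 semitones up from C3 (the size of a major ninth) reaches D4.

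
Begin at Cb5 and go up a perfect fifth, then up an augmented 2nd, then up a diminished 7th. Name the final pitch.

Cb5 up a perfect fifth → Gb5 (7 semitones).
Gb5 up an augmented second → A5 (3 semitones).
Up a diminished seventh from A5: Gb6 (9 semitones up).

Gb6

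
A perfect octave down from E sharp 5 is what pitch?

E sharp 4

The letter stays E (same as the start), shifted an octave down.
Moving 12 semitones down from E#5 (the size of a perfect octave) reaches E#4.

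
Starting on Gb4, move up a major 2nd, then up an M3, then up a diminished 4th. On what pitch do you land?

Up a major second from Gb4: Ab4 (2 semitones up).
A major third up from Ab4 is C5.
A diminished fourth up from C5 is Fb5.

Fb5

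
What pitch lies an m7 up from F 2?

E flat 3

The seventh takes the letter from F up to E.
A minor seventh is 10 semitones; 10 semitones up from F2 gives Eb3.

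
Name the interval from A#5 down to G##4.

Descending from A#5 to G##4 is the same interval as ascending G##4 to A#5.
G to A spans two letter names (G-A), plus an octave, so the interval is some kind of ninth.
A major ninth would be 14 semitones, but G##4 to A#5 is 13 — one semitone narrower, making it a minor ninth.
(Equivalently, a compound minor second: a minor second plus an octave.)

minor ninth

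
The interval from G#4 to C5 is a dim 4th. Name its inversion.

Inverted interval numbers add to nine, so a fourth pairs with a fifth (4 + 5 = 9).
And diminished becomes augmented under inversion, so we get an augmented fifth.

A5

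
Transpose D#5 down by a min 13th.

Six letters down from D (plus an octave) reaches F.
A minor thirteenth is 20 semitones; 20 semitones down from D#5 gives F##3.

F##3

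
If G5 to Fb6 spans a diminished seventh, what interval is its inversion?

A2

Inverted interval numbers add to nine, so a seventh pairs with a second (7 + 2 = 9).
And diminished becomes augmented under inversion, so we get an augmented second.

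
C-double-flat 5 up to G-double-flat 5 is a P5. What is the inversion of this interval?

The rule of nine gives the new number: 9 − 5 = 4, so a fifth becomes a fourth.
And perfect stays perfect under inversion, so we get a perfect fourth.

P4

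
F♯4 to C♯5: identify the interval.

perfect fifth

F to C spans five letter names (F-G-A-B-C) — that makes it a fifth of some quality.
Counting semitones, F#4→C#5 is 7, which is the perfect fifth.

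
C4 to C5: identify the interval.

C to C is the same letter name, plus an octave — that makes it an octave of some quality.
The perfect octave spans 12 semitones, and C4 to C5 is exactly 12 semitones — so this is a perfect octave.

P8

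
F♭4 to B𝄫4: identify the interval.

perfect fourth

F to B spans four letter names (F-G-A-B) — that makes it a fourth of some quality.
The perfect fourth spans 5 semitones, and Fb4 to Bbb4 is exactly 5 semitones — so this is a perfect fourth.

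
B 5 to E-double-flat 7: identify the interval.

doubly diminished 11th

B to E spans four letter names (B-C-D-E), plus an octave: an eleventh.
A perfect eleventh would be 17 semitones; B5 to Ebb7 is 15, two semitones narrower, so the interval is doubly diminished.
(Equivalently, a compound doubly diminished fourth: a doubly diminished fourth plus an octave.)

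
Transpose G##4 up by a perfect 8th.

An octave keeps the letter name G, an octave up from G.
A perfect octave is 12 semitones; 12 semitones up from G##4 gives G##5.

G##5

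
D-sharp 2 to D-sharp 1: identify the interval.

Descending from D#2 to D#1 is the same interval as ascending D#1 to D#2.
D to D is the same letter name, plus an octave, so the interval is some kind of octave.
Counting semitones, D#1→D#2 is 12, which is the perfect octave.

perfect octave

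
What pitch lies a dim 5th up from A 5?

E-flat 6

The fifth takes the letter from A up to E.
Moving 6 semitones up from A5 (the size of a diminished fifth) reaches Eb6.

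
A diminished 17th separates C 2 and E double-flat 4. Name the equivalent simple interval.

diminished 3rd

Take out 2 octaves (14 from the number): 17 − 14 = 3.
That makes a diminished seventeenth a compound diminished third — 2 octaves plus a diminished third.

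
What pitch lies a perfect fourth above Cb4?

Counting four letter names up from C lands on F.
Moving 5 semitones up from Cb4 (the size of a perfect fourth) reaches Fb4.

Fb4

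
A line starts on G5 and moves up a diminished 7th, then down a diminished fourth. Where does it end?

C6

A diminished seventh up from G5 is Fb6.
A diminished fourth down from Fb6 is C6.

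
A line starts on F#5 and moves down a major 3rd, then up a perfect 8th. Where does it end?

D6

F#5 down a major third → D5 (4 semitones).
A perfect octave up from D5 is D6.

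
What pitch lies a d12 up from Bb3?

Fb5

The twelfth's letter: B up five letter names plus an octave → F.
A diminished twelfth spans 18 semitones, so from Bb3 the target pitch is Fb5.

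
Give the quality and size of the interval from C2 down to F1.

perfect fifth

Descending from C2 to F1 is the same interval as ascending F1 to C2.
F to C spans five letter names (F-G-A-B-C), so the interval is some kind of fifth.
F1 to C2 is 7 semitones, matching the perfect fifth exactly, so the quality is perfect.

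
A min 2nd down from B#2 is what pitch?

A##2

Counting two letter names down from B lands on A.
A minor second spans 1 semitone, so from B#2 the target pitch is A##2.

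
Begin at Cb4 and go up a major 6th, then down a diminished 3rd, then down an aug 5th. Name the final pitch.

A major sixth up from Cb4 is Ab4.
Down a diminished third from Ab4: F#4 (2 semitones down).
An augmented fifth down from F#4 is Bb3.

Bb3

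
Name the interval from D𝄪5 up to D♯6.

D to D is the same letter name, plus an octave — that makes it an octave of some quality.
The perfect octave is 12 semitones; here we have 11, one semitone narrower: diminished.

d8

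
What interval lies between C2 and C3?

C to C is the same letter name, plus an octave: an octave.
The perfect octave spans 12 semitones, and C2 to C3 is exactly 12 semitones — so this is a perfect octave.

P8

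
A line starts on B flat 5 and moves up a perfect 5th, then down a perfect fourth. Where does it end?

Bb5 up a perfect fifth → F6 (7 semitones).
A perfect fourth down from F6 is C6.

C 6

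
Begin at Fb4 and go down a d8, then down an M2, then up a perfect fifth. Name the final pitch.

Bb3

Down a diminished octave from Fb4: F3 (11 semitones down).
F3 down a major second → Eb3 (2 semitones).
A perfect fifth up from Eb3 is Bb3.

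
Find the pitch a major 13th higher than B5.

G#7

Six letters up from B (plus an octave) reaches G.
Moving 21 semitones up from B5 (the size of a major thirteenth) reaches G#7.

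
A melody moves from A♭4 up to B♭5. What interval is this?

A to B spans two letter names (A-B), plus an octave, so the interval is some kind of ninth.
The major ninth spans 14 semitones, and Ab4 to Bb5 is exactly 14 semitones — so this is a major ninth.
(Equivalently, a compound major second: a major second plus an octave.)

major ninth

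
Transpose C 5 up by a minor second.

D-flat 5

Two letter names up from C: D.
Moving 1 semitone up from C5 (the size of a minor second) reaches Db5.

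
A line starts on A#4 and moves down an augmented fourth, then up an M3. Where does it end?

G#4

Down an augmented fourth from A#4: E4 (6 semitones down).
Up a major third from E4: G#4 (4 semitones up).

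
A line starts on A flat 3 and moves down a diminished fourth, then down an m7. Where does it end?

F sharp 2

Down a diminished fourth from Ab3: E3 (4 semitones down).
A minor seventh down from E3 is F#2.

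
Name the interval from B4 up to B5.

B to B is the same letter name, plus an octave — that makes it an octave of some quality.
Counting semitones, B4→B5 is 12, which is the perfect octave.

perfect octave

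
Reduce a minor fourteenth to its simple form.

minor seventh

Subtracting seven from the interval number removes an octave: 14 − 7 = 7.
Quality carries through unchanged, so the simple form is a minor seventh.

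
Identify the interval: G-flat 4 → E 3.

diminished tenth

Descending from Gb4 to E3 is the same interval as ascending E3 to Gb4.
E to G spans three letter names (E-F-G), plus an octave: a tenth.
The major tenth is 16 semitones; here we have 14, two semitones narrower: diminished.
(Equivalently, a compound diminished third: a diminished third plus an octave.)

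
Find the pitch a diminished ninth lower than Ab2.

G#1

Counting two letter names plus an octave down from A lands on G.
Moving 12 semitones down from Ab2 (the size of a diminished ninth) reaches G#1.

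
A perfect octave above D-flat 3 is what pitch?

The letter stays D (same as the start), shifted an octave up.
A perfect octave is 12 semitones; 12 semitones up from Db3 gives Db4.

D-flat 4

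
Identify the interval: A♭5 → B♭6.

major ninth

A to B spans two letter names (A-B), plus an octave, so the interval is some kind of ninth.
Counting semitones, Ab5→Bb6 is 14, which is the major ninth.
(Equivalently, a compound major second: a major second plus an octave.)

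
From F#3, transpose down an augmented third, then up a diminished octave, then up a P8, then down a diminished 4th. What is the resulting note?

Ab4

F#3 down an augmented third → Db3 (5 semitones).
Db3 up a diminished octave → Dbb4 (11 semitones).
Dbb4 up a perfect octave → Dbb5 (12 semitones).
Down a diminished fourth from Dbb5: Ab4 (4 semitones down).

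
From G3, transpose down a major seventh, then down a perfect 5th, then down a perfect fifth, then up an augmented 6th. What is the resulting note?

Down a major seventh from G3: Ab2 (11 semitones down).
Down a perfect fifth from Ab2: Db2 (7 semitones down).
Db2 down a perfect fifth → Gb1 (7 semitones).
Gb1 up an augmented sixth → E2 (10 semitones).

E2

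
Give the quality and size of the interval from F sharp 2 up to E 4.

m14

F to E spans seven letter names (F-G-A-B-C-D-E), plus an octave — that makes it a fourteenth of some quality.
A major fourteenth would be 23 semitones, but F#2 to E4 is 22 — one semitone narrower, making it a minor fourteenth.
(Equivalently, a compound minor seventh: a minor seventh plus an octave.)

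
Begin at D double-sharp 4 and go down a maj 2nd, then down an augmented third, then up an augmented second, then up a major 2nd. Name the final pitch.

C double-sharp 4

Down a major second from D##4: C##4 (2 semitones down).
Down an augmented third from C##4: A3 (5 semitones down).
An augmented second up from A3 is B#3.
Up a major second from B#3: C##4 (2 semitones up).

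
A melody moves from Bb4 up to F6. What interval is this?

B to F spans five letter names (B-C-D-E-F), plus an octave: a twelfth.
Counting semitones, Bb4→F6 is 19, which is the perfect twelfth.
(Equivalently, a compound perfect fifth: a perfect fifth plus an octave.)

perfect 12th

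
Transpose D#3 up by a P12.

Five letters up from D (plus an octave) reaches A.
A perfect twelfth spans 19 semitones, so from D#3 the target pitch is A#4.

A#4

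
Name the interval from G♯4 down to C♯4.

perfect 5th

Descending from G#4 to C#4 is the same interval as ascending C#4 to G#4.
C to G spans five letter names (C-D-E-F-G), so the interval is some kind of fifth.
C#4 to G#4 is 7 semitones, matching the perfect fifth exactly, so the quality is perfect.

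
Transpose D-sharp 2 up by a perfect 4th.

G-sharp 2

Four letter names up from D: G.
Moving 5 semitones up from D#2 (the size of a perfect fourth) reaches G#2.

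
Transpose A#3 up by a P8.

An octave keeps the letter name A, an octave up from A.
A perfect octave spans 12 semitones, so from A#3 the target pitch is A#4.

A#4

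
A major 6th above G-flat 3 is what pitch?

Counting six letter names up from G lands on E.
Moving 9 semitones up from Gb3 (the size of a major sixth) reaches Eb4.

E-flat 4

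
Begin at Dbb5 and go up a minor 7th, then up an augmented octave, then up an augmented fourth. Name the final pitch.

F7

A minor seventh up from Dbb5 is Cbb6.
Up an augmented octave from Cbb6: Cb7 (13 semitones up).
Cb7 up an augmented fourth → F7 (6 semitones).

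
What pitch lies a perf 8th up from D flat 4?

D flat 5

An octave keeps the letter name D, an octave up from D.
A perfect octave is 12 semitones; 12 semitones up from Db4 gives Db5.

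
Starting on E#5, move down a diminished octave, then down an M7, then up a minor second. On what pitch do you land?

Down a diminished octave from E#5: E##4 (11 semitones down).
E##4 down a major seventh → F##3 (11 semitones).
F##3 up a minor second → G#3 (1 semitone).

G#3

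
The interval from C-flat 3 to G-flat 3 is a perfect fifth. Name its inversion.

P4

Inverted interval numbers add to nine, so a fifth pairs with a fourth (5 + 4 = 9).
And perfect stays perfect under inversion, so we get a perfect fourth.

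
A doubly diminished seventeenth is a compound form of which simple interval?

Take out 2 octaves (14 from the number): 17 − 14 = 3.
Quality carries through unchanged, so the simple form is a doubly diminished third.

doubly diminished third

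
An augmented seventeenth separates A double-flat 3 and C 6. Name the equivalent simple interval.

augmented 3rd

Subtracting seven from the interval number removes an octave: 17 − 14 = 3.
That makes an augmented seventeenth a compound augmented third — 2 octaves plus an augmented third.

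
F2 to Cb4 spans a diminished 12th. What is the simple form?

Subtracting seven from the interval number removes an octave: 12 − 7 = 5.
So a diminished twelfth is an octave plus a diminished fifth. The quality is unchanged.

diminished 5th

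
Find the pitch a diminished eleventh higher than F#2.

Bb3

Four letters up from F (plus an octave) reaches B.
Moving 16 semitones up from F#2 (the size of a diminished eleventh) reaches Bb3.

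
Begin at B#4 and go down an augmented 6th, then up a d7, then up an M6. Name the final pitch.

Ab5

Down an augmented sixth from B#4: D4 (10 semitones down).
D4 up a diminished seventh → Cb5 (9 semitones).
A major sixth up from Cb5 is Ab5.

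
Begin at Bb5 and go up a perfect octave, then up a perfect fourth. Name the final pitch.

A perfect octave up from Bb5 is Bb6.
A perfect fourth up from Bb6 is Eb7.

Eb7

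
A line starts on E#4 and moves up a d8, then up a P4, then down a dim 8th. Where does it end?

A diminished octave up from E#4 is E5.
A perfect fourth up from E5 is A5.
A5 down a diminished octave → A#4 (11 semitones).

A#4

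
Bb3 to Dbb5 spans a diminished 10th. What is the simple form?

d3

Take out an octave (7 from the number): 10 − 7 = 3.
Quality carries through unchanged, so the simple form is a diminished third.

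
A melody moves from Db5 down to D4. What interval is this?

Descending from Db5 to D4 is the same interval as ascending D4 to Db5.
D to D is the same letter name, plus an octave, so the interval is some kind of octave.
The perfect octave is 12 semitones; here we have 11, one semitone narrower: diminished.

diminished octave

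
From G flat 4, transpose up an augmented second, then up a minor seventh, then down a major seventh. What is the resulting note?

A flat 4

Gb4 up an augmented second → A4 (3 semitones).
Up a minor seventh from A4: G5 (10 semitones up).
G5 down a major seventh → Ab4 (11 semitones).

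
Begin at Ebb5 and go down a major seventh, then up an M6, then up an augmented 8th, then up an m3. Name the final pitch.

Fb6

Ebb5 down a major seventh → Fbb4 (11 semitones).
Up a major sixth from Fbb4: Dbb5 (9 semitones up).
Up an augmented octave from Dbb5: Db6 (13 semitones up).
Db6 up a minor third → Fb6 (3 semitones).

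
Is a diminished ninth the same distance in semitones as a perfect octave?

Yes

A diminished ninth spans 12 semitones, and a perfect octave also spans 12 semitones — they're enharmonic.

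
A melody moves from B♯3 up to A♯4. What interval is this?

minor seventh

B to A spans seven letter names (B-C-D-E-F-G-A), so the interval is some kind of seventh.
A major seventh would be 11 semitones, but B#3 to A#4 is 10 — one semitone narrower, making it a minor seventh.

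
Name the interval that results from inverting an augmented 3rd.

Inverted interval numbers add to nine, so a third pairs with a sixth (3 + 6 = 9).
The quality also flips — augmented becomes diminished — giving a diminished sixth.

diminished 6th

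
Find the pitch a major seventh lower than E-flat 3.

Seven letter names down from E: F.
Moving 11 semitones down from Eb3 (the size of a major seventh) reaches Fb2.

F-flat 2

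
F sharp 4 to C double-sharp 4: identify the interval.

Descending from F#4 to C##4 is the same interval as ascending C##4 to F#4.
C to F spans four letter names (C-D-E-F): a fourth.
C##4 to F#4 spans 4 semitones — one semitone narrower than the perfect fourth (5) — giving a diminished fourth.

diminished fourth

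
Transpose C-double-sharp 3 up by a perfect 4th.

Counting four letter names up from C lands on F.
A perfect fourth is 5 semitones; 5 semitones up from C##3 gives F##3.

F-double-sharp 3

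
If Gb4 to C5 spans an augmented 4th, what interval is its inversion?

diminished fifth

Inverted interval numbers add to nine, so a fourth pairs with a fifth (4 + 5 = 9).
Quality inverts too: augmented becomes diminished. That makes the inversion a diminished fifth.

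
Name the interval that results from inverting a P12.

First reduce the compound perfect twelfth to its simple form, a perfect fifth.
Inverted interval numbers add to nine, so a fifth pairs with a fourth (5 + 4 = 9).
Quality inverts too: perfect stays perfect. That makes the inversion a perfect fourth.

perfect fourth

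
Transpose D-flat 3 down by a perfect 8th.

D-flat 2

The letter stays D (same as the start), shifted an octave down.
A perfect octave spans 12 semitones, so from Db3 the target pitch is Db2.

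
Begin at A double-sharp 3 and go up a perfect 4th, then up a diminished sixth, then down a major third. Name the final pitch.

A perfect fourth up from A##3 is D##4.
D##4 up a diminished sixth → B4 (7 semitones).
B4 down a major third → G4 (4 semitones).

G 4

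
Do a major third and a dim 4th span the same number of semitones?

Yes

Both span 4 semitones: a major third and a diminished fourth are the same chromatic distance.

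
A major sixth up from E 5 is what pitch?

The sixth takes the letter from E up to C.
A major sixth is 9 semitones; 9 semitones up from E5 gives C#6.

C-sharp 6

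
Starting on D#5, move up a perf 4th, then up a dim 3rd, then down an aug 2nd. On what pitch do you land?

Abb5

Up a perfect fourth from D#5: G#5 (5 semitones up).
G#5 up a diminished third → Bb5 (2 semitones).
Down an augmented second from Bb5: Abb5 (3 semitones down).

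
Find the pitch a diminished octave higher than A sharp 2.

For an octave the letter name doesn't change: still A, an octave up.
Moving 11 semitones up from A#2 (the size of a diminished octave) reaches A3.

A 3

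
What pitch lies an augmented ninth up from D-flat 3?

The ninth's letter: D up two letter names plus an octave → E.
An augmented ninth is 15 semitones; 15 semitones up from Db3 gives E4.

E 4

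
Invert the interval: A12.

First reduce the compound augmented twelfth to its simple form, an augmented fifth.
Inverted interval numbers add to nine, so a fifth pairs with a fourth (5 + 4 = 9).
The quality also flips — augmented becomes diminished — giving a diminished fourth.

diminished fourth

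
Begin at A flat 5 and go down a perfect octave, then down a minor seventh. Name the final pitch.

B flat 3

A perfect octave down from Ab5 is Ab4.
A minor seventh down from Ab4 is Bb3.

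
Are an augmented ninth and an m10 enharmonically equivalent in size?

Yes

An augmented ninth spans 15 semitones, and a minor tenth also spans 15 semitones — they're enharmonic.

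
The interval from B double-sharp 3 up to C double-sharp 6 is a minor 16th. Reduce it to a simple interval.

m2

Take out 2 octaves (14 from the number): 16 − 14 = 2.
That makes a minor sixteenth a compound minor second — 2 octaves plus a minor second.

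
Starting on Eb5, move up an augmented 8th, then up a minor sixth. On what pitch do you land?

An augmented octave up from Eb5 is E6.
A minor sixth up from E6 is C7.

C7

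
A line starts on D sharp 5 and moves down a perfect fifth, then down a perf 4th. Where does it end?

D sharp 4

D#5 down a perfect fifth → G#4 (7 semitones).
A perfect fourth down from G#4 is D#4.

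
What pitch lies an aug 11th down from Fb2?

Cbb1

Counting four letter names plus an octave down from F lands on C.
An augmented eleventh spans 18 semitones, so from Fb2 the target pitch is Cbb1.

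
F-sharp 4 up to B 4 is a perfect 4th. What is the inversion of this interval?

P5

Inverted interval numbers add to nine, so a fourth pairs with a fifth (4 + 5 = 9).
And perfect stays perfect under inversion, so we get a perfect fifth.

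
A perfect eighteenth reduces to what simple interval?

perfect fourth

Each octave removed subtracts seven from the number: 18 − 14 = 4.
That makes a perfect eighteenth a compound perfect fourth — 2 octaves plus a perfect fourth.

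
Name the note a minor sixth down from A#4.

C##4

Six letter names down from A: C.
Moving 8 semitones down from A#4 (the size of a minor sixth) reaches C##4.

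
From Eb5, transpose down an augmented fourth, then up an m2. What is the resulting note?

Down an augmented fourth from Eb5: Bbb4 (6 semitones down).
A minor second up from Bbb4 is Cbb5.

Cbb5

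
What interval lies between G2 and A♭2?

G to A spans two letter names (G-A): a second.
G2 to Ab2 is 1 semitone, a half step short of the major second (2), so this is minor.

minor second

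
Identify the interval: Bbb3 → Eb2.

Descending from Bbb3 to Eb2 is the same interval as ascending Eb2 to Bbb3.
E to B spans five letter names (E-F-G-A-B), plus an octave: a twelfth.
The perfect twelfth is 19 semitones; here we have 18, one semitone narrower: diminished.
(Equivalently, a compound diminished fifth: a diminished fifth plus an octave.)

diminished twelfth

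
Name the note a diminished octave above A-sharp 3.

A 4

An octave keeps the letter name A, an octave up from A.
Moving 11 semitones up from A#3 (the size of a diminished octave) reaches A4.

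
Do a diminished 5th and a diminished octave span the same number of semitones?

A diminished fifth is 6 semitones but a diminished octave is 11 semitones — different sizes.

No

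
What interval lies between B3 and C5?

B to C spans two letter names (B-C), plus an octave — that makes it a ninth of some quality.
A major ninth would be 14 semitones, but B3 to C5 is 13 — one semitone narrower, making it a minor ninth.
(Equivalently, a compound minor second: a minor second plus an octave.)

minor ninth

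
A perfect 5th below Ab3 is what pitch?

The fifth takes the letter from A down to D.
Moving 7 semitones down from Ab3 (the size of a perfect fifth) reaches Db3.

Db3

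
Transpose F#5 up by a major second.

G#5

Counting two letter names up from F lands on G.
Moving 2 semitones up from F#5 (the size of a major second) reaches G#5.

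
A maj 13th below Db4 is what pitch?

Fb2

The thirteenth's letter: D down six letter names plus an octave → F.
A major thirteenth spans 21 semitones, so from Db4 the target pitch is Fb2.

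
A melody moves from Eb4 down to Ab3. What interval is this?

P5

Descending from Eb4 to Ab3 is the same interval as ascending Ab3 to Eb4.
A to E spans five letter names (A-B-C-D-E): a fifth.
Ab3 to Eb4 is 7 semitones, matching the perfect fifth exactly, so the quality is perfect.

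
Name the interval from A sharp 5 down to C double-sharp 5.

m6

Descending from A#5 to C##5 is the same interval as ascending C##5 to A#5.
C to A spans six letter names (C-D-E-F-G-A): a sixth.
At 8 semitones, C##5→A#5 falls one short of a major sixth: minor.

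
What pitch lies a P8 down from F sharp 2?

F sharp 1

For an octave the letter name doesn't change: still F, an octave down.
Moving 12 semitones down from F#2 (the size of a perfect octave) reaches F#1.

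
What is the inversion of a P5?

Interval numbers invert to sum to nine: 5 + 4 = 9, so a fifth inverts to a fourth.
And perfect stays perfect under inversion, so we get a perfect fourth.

perfect 4th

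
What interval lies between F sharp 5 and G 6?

minor ninth

F to G spans two letter names (F-G), plus an octave: a ninth.
F#5 to G6 is 13 semitones, a half step short of the major ninth (14), so this is minor.
(Equivalently, a compound minor second: a minor second plus an octave.)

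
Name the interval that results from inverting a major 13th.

First reduce the compound major thirteenth to its simple form, a major sixth.
The rule of nine gives the new number: 9 − 6 = 3, so a sixth becomes a third.
Quality inverts too: major becomes minor. That makes the inversion a minor third.

minor third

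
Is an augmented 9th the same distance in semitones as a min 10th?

Yes

An augmented ninth = 15 semitones = a minor tenth; enharmonically equal.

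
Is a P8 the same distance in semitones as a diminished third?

A perfect octave is 12 semitones but a diminished third is 2 semitones — different sizes.

No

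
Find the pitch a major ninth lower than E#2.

D#1

Two letters down from E (plus an octave) reaches D.
Moving 14 semitones down from E#2 (the size of a major ninth) reaches D#1.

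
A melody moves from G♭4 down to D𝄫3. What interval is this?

Descending from Gb4 to Dbb3 is the same interval as ascending Dbb3 to Gb4.
D to G spans four letter names (D-E-F-G), plus an octave: an eleventh.
The perfect eleventh is 17 semitones; here we have 18, one semitone wider: augmented.
(Equivalently, a compound augmented fourth: an augmented fourth plus an octave.)

augmented 11th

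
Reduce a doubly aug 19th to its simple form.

doubly augmented 5th

Take out 2 octaves (14 from the number): 19 − 14 = 5.
That makes a doubly augmented nineteenth a compound doubly augmented fifth — 2 octaves plus a doubly augmented fifth.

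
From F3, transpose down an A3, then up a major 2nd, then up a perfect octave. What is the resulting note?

F3 down an augmented third → Dbb3 (5 semitones).
A major second up from Dbb3 is Ebb3.
Ebb3 up a perfect octave → Ebb4 (12 semitones).

Ebb4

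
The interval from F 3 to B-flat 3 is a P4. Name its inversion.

P5

Inverted interval numbers add to nine, so a fourth pairs with a fifth (4 + 5 = 9).
The quality also flips — perfect stays perfect — giving a perfect fifth.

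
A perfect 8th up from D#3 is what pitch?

D#4

For an octave the letter name doesn't change: still D, an octave up.
A perfect octave spans 12 semitones, so from D#3 the target pitch is D#4.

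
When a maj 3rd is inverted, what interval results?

minor sixth

Interval numbers invert to sum to nine: 3 + 6 = 9, so a third inverts to a sixth.
Quality inverts too: major becomes minor. That makes the inversion a minor sixth.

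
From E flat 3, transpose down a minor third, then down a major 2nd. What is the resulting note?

B flat 2

Down a minor third from Eb3: C3 (3 semitones down).
A major second down from C3 is Bb2.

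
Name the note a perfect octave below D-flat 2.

D-flat 1

An octave keeps the letter name D, an octave down from D.
A perfect octave spans 12 semitones, so from Db2 the target pitch is Db1.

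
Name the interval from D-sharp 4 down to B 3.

Descending from D#4 to B3 is the same interval as ascending B3 to D#4.
B to D spans three letter names (B-C-D), so the interval is some kind of third.
B3 to D#4 is 4 semitones, matching the major third exactly, so the quality is major.

major third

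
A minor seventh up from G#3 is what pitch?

F#4

The seventh takes the letter from G up to F.
Moving 10 semitones up from G#3 (the size of a minor seventh) reaches F#4.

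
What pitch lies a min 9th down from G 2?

Counting two letter names plus an octave down from G lands on F.
A minor ninth is 13 semitones; 13 semitones down from G2 gives F#1.

F sharp 1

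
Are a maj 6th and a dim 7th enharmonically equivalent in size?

Yes

A major sixth = 9 semitones = a diminished seventh; enharmonically equal.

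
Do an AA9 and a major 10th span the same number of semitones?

Yes

Both span 16 semitones: a doubly augmented ninth and a major tenth are the same chromatic distance.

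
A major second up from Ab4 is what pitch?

Bb4

The second takes the letter from A up to B.
A major second is 2 semitones; 2 semitones up from Ab4 gives Bb4.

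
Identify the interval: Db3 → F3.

major third

D to F spans three letter names (D-E-F): a third.
Counting semitones, Db3→F3 is 4, which is the major third.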